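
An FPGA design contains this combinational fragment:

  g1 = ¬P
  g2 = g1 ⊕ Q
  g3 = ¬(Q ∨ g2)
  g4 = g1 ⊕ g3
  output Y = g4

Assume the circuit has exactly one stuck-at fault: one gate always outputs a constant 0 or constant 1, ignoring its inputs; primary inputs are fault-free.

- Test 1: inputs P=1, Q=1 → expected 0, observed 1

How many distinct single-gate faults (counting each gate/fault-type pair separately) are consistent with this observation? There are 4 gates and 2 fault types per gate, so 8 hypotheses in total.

Fault-free: g1=0, g2=1, g3=0, g4=0 → 0. Observed 1.
  g1 stuck-at-0: output 0 ✗
  g1 stuck-at-1: output 1 ✓
  g2 stuck-at-0: output 0 ✗
  g2 stuck-at-1: output 0 ✗
  g3 stuck-at-0: output 0 ✗
  g3 stuck-at-1: output 1 ✓
  g4 stuck-at-0: output 0 ✗
  g4 stuck-at-1: output 1 ✓
Consistent faults: {g1 stuck-at-1, g3 stuck-at-1, g4 stuck-at-1} — 3 in all.

3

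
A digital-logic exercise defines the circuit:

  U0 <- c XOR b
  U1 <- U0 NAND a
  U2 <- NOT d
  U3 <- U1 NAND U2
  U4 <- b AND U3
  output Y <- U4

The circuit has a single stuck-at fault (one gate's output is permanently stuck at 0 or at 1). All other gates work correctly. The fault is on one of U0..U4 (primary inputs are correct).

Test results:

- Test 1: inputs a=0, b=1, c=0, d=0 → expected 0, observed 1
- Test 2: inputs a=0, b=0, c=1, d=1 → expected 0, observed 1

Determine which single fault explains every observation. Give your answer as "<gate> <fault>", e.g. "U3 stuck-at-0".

Fault-free values for test 1 (a=0, b=1, c=0, d=0): U0=1, U1=1, U2=1, U3=0, U4=0, giving Y=0. Observed 1.
Test 1: faults giving observed 1 are {U1 stuck-at-0, U2 stuck-at-0, U3 stuck-at-1, U4 stuck-at-1}.
Test 2 (a=0, b=0, c=1, d=1): fault-free U0=1, U1=1, U2=0, U3=1, U4=0 → 0; observed 1. Eliminates U1 stuck-at-0, U2 stuck-at-0, U3 stuck-at-1.
Only U4 stuck-at-1 is consistent with every test.

U4 stuck-at-1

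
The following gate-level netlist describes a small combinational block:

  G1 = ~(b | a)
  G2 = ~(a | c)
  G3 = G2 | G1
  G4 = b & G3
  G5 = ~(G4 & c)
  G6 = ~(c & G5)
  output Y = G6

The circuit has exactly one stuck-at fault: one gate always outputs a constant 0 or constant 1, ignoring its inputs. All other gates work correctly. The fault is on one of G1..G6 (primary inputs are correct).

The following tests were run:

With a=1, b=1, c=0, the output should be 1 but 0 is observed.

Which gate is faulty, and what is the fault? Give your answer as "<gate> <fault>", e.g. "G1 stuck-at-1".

Fault-free values for test 1 (a=1, b=1, c=0): G1=0, G2=0, G3=0, G4=0, G5=1, G6=1, giving Y=1. Observed 0.
Test 1: faults giving observed 0 are {G6 stuck-at-0}.
Only G6 stuck-at-0 is consistent with every test.

G6 stuck-at-0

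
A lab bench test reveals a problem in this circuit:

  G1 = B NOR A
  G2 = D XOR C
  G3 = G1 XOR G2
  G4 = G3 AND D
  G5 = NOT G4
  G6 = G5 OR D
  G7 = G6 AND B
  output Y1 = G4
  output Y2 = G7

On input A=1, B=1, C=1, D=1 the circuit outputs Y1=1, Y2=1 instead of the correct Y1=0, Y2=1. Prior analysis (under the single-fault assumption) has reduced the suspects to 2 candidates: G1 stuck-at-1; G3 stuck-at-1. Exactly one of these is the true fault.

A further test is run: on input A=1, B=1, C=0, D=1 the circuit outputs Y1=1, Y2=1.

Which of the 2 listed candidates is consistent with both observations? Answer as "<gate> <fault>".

G3 stuck-at-1

Evaluate each candidate on input A=1, B=1, C=0, D=1:
  G1 stuck-at-1: G1=1 [stuck-at-1], G2=1, G3=0, G4=0, G5=1, G6=1, G7=1 → Y1=0, Y2=1 — eliminated
  G3 stuck-at-1: G1=0, G2=1, G3=1 [stuck-at-1], G4=1, G5=0, G6=1, G7=1 → Y1=1, Y2=1 — matches
Only G3 stuck-at-1 reproduces the observed Y1=1, Y2=1.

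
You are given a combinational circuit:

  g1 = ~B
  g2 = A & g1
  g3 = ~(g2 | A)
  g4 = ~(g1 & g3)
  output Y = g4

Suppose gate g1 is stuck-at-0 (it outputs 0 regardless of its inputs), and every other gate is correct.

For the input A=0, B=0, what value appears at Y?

Propagate with g1 forced: g1=0 [stuck-at-0], g2=0, g3=1, g4=1.
So Y = 1. (Without the fault it would be 0.)

1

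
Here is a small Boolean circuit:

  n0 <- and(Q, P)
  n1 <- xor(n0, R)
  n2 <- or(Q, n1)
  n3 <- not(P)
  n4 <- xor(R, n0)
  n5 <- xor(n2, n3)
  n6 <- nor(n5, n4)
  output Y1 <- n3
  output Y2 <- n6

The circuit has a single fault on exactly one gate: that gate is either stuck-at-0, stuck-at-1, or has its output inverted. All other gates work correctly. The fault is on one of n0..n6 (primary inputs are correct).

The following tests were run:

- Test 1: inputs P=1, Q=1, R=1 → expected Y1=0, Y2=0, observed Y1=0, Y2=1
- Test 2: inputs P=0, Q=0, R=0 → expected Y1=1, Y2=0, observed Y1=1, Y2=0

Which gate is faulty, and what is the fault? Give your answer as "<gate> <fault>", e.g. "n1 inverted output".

Fault-free values for test 1 (P=1, Q=1, R=1): n0=1, n1=0, n2=1, n3=0, n4=0, n5=1, n6=0, giving Y1=0, Y2=0. Observed Y1=0, Y2=1.
Test 1: faults giving observed Y1=0, Y2=1 are {n2 stuck-at-0, n2 inverted output, n5 stuck-at-0, n5 inverted output, n6 stuck-at-1, n6 inverted output}.
Test 2 (P=0, Q=0, R=0): fault-free n0=0, n1=0, n2=0, n3=1, n4=0, n5=1, n6=0 → Y1=1, Y2=0; observed Y1=1, Y2=0. Eliminates n2 inverted output, n5 stuck-at-0, n5 inverted output, n6 stuck-at-1, n6 inverted output.
Only n2 stuck-at-0 is consistent with every test.

n2 stuck-at-0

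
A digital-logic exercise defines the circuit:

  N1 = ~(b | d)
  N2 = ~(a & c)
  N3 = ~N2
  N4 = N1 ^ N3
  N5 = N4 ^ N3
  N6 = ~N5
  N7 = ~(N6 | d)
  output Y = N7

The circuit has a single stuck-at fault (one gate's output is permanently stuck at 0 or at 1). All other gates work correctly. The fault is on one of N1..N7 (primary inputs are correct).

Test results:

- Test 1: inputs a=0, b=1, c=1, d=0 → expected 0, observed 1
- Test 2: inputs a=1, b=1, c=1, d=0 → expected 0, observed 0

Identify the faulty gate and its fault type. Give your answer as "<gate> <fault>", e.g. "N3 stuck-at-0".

Fault-free values for test 1 (a=0, b=1, c=1, d=0): N1=0, N2=1, N3=0, N4=0, N5=0, N6=1, N7=0, giving Y=0. Observed 1.
Test 1: faults giving observed 1 are {N1 stuck-at-1, N4 stuck-at-1, N5 stuck-at-1, N6 stuck-at-0, N7 stuck-at-1}.
Test 2 (a=1, b=1, c=1, d=0): fault-free N1=0, N2=0, N3=1, N4=1, N5=0, N6=1, N7=0 → 0; observed 0. Eliminates N1 stuck-at-1, N5 stuck-at-1, N6 stuck-at-0, N7 stuck-at-1.
Only N4 stuck-at-1 is consistent with every test.

N4 stuck-at-1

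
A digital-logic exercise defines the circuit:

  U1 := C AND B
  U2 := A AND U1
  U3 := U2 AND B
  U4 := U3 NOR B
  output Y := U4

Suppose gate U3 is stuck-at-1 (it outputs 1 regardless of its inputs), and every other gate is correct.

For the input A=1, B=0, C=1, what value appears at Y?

0

Propagate with U3 forced: U1=0, U2=0, U3=1 [stuck-at-1], U4=0.
So Y = 0. (Without the fault it would be 1.)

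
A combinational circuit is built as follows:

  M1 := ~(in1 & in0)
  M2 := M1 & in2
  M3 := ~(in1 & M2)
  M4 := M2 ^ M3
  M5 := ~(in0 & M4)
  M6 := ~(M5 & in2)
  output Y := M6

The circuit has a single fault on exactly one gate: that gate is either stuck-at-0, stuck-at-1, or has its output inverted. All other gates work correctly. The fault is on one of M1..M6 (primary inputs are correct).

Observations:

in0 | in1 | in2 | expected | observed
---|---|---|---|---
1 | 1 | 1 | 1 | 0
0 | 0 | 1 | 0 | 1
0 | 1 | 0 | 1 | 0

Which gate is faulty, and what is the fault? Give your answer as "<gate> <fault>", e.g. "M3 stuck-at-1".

Fault-free values for test 1 (in0=1, in1=1, in2=1): M1=0, M2=0, M3=1, M4=1, M5=0, M6=1, giving Y=1. Observed 0.
Test 1: faults giving observed 0 are {M3 stuck-at-0, M3 inverted output, M4 stuck-at-0, M4 inverted output, M5 stuck-at-1, M5 inverted output, M6 stuck-at-0, M6 inverted output}.
Test 2 (in0=0, in1=0, in2=1): fault-free M1=1, M2=1, M3=1, M4=0, M5=1, M6=0 → 0; observed 1. Eliminates M3 stuck-at-0, M3 inverted output, M4 stuck-at-0, M4 inverted output, M5 stuck-at-1, M6 stuck-at-0.
Test 3 (in0=0, in1=1, in2=0): fault-free M1=1, M2=0, M3=1, M4=1, M5=1, M6=1 → 1; observed 0. Eliminates M5 inverted output.
Only M6 inverted output is consistent with every test.

M6 inverted output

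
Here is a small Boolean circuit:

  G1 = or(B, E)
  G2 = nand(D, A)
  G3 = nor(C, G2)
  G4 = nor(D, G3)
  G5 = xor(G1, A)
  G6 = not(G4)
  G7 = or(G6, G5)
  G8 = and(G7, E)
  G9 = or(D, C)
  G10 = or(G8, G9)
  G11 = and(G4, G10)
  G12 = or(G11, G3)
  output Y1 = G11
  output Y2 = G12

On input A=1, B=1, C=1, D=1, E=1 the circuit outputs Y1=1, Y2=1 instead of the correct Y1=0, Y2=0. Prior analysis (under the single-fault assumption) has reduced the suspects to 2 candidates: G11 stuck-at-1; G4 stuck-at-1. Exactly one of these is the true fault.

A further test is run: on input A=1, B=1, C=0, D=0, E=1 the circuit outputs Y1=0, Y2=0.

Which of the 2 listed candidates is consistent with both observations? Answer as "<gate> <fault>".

G4 stuck-at-1

Evaluate each candidate on input A=1, B=1, C=0, D=0, E=1:
  G11 stuck-at-1: G1=1, G2=1, G3=0, G4=1, G5=0, G6=0, G7=0, G8=0, G9=0, G10=0, G11=1 [stuck-at-1], G12=1 → Y1=1, Y2=1 — eliminated
  G4 stuck-at-1: G1=1, G2=1, G3=0, G4=1 [stuck-at-1], G5=0, G6=0, G7=0, G8=0, G9=0, G10=0, G11=0, G12=0 → Y1=0, Y2=0 — matches
Only G4 stuck-at-1 reproduces the observed Y1=0, Y2=0.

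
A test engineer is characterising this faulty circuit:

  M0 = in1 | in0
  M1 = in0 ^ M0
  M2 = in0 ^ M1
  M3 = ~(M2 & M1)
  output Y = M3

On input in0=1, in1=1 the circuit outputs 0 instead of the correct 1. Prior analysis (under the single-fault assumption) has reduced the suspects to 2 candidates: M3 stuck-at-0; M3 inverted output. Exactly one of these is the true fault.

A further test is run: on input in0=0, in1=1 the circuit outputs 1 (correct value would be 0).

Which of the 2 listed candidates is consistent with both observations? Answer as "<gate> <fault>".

Evaluate each candidate on input in0=0, in1=1:
  M3 stuck-at-0: M0=1, M1=1, M2=1, M3=0 [stuck-at-0] → 0 — eliminated
  M3 inverted output: M0=1, M1=1, M2=1, M3=1 [inverted output] → 1 — matches
Only M3 inverted output reproduces the observed 1.

M3 inverted output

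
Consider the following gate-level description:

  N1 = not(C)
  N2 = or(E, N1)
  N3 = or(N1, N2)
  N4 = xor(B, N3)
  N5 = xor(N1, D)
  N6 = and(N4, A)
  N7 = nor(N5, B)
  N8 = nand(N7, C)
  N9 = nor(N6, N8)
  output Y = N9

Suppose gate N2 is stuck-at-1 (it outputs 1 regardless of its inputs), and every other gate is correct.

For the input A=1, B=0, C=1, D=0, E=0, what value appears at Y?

Propagate with N2 forced: N1=0, N2=1 [stuck-at-1], N3=1, N4=1, N5=0, N6=1, N7=1, N8=0, N9=0.
So Y = 0. (Without the fault it would be 1.)

0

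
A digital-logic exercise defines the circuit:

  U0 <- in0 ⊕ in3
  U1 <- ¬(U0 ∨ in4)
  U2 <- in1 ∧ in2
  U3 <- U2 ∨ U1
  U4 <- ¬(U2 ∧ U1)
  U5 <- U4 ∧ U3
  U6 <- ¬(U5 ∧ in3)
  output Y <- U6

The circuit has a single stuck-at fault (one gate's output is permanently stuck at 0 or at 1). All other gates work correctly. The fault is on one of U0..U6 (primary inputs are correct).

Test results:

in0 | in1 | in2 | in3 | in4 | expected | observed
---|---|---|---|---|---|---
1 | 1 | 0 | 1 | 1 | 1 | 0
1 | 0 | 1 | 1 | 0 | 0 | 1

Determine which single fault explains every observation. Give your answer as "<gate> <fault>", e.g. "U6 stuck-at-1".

U2 stuck-at-1

Fault-free values for test 1 (in0=1, in1=1, in2=0, in3=1, in4=1): U0=0, U1=0, U2=0, U3=0, U4=1, U5=0, U6=1, giving Y=1. Observed 0.
Test 1: faults giving observed 0 are {U1 stuck-at-1, U2 stuck-at-1, U3 stuck-at-1, U5 stuck-at-1, U6 stuck-at-0}.
Test 2 (in0=1, in1=0, in2=1, in3=1, in4=0): fault-free U0=0, U1=1, U2=0, U3=1, U4=1, U5=1, U6=0 → 0; observed 1. Eliminates U1 stuck-at-1, U3 stuck-at-1, U5 stuck-at-1, U6 stuck-at-0.
Only U2 stuck-at-1 is consistent with every test.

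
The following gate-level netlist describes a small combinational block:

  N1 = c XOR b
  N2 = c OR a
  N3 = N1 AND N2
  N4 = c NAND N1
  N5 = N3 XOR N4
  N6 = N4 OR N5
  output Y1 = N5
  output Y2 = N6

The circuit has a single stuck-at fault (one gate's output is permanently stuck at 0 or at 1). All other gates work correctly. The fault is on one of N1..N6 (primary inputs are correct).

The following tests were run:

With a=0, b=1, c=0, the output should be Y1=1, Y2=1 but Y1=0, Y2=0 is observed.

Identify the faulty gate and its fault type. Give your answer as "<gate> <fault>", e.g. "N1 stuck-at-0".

Fault-free values for test 1 (a=0, b=1, c=0): N1=1, N2=0, N3=0, N4=1, N5=1, N6=1, giving Y1=1, Y2=1. Observed Y1=0, Y2=0.
Test 1: faults giving observed Y1=0, Y2=0 are {N4 stuck-at-0}.
Only N4 stuck-at-0 is consistent with every test.

N4 stuck-at-0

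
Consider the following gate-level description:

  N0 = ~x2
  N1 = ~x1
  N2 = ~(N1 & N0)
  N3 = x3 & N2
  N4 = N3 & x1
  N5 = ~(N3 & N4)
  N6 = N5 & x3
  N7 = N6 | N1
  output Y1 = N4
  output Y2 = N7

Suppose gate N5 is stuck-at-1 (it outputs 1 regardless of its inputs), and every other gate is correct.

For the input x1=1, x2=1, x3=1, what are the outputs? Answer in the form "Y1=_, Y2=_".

Propagate with N5 forced: N0=0, N1=0, N2=1, N3=1, N4=1, N5=1 [stuck-at-1], N6=1, N7=1.
So the outputs are Y1=1, Y2=1. (Without the fault they would be Y1=1, Y2=0.)

Y1=1, Y2=1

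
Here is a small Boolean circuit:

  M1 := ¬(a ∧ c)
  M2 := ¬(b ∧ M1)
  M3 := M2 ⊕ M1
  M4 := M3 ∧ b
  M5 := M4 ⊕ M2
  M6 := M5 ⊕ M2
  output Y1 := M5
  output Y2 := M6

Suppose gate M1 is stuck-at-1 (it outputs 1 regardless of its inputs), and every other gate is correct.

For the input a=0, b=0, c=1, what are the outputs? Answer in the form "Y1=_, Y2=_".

Propagate with M1 forced: M1=1 [stuck-at-1], M2=1, M3=0, M4=0, M5=1, M6=0.
So the outputs are Y1=1, Y2=0. (Same as the fault-free value — the fault is masked on this input.)

Y1=1, Y2=0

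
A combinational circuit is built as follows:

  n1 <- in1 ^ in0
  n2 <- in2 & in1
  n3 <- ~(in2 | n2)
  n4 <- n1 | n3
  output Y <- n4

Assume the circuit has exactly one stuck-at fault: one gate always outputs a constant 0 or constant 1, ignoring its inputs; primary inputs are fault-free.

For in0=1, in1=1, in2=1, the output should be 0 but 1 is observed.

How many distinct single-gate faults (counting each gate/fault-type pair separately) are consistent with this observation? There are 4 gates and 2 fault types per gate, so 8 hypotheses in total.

Fault-free: n1=0, n2=1, n3=0, n4=0 → 0. Observed 1.
  n1 stuck-at-0: output 0 ✗
  n1 stuck-at-1: output 1 ✓
  n2 stuck-at-0: output 0 ✗
  n2 stuck-at-1: output 0 ✗
  n3 stuck-at-0: output 0 ✗
  n3 stuck-at-1: output 1 ✓
  n4 stuck-at-0: output 0 ✗
  n4 stuck-at-1: output 1 ✓
Consistent faults: {n1 stuck-at-1, n3 stuck-at-1, n4 stuck-at-1} — 3 in all.

3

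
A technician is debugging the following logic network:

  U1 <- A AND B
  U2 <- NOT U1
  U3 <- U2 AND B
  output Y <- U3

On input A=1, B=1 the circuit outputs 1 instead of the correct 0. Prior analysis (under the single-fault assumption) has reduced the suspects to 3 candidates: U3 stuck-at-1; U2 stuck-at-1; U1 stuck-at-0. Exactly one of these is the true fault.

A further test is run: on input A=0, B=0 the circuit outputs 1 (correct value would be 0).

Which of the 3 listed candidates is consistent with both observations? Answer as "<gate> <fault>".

U3 stuck-at-1

Evaluate each candidate on input A=0, B=0:
  U3 stuck-at-1: U1=0, U2=1, U3=1 [stuck-at-1] → 1 — matches
  U2 stuck-at-1: U1=0, U2=1 [stuck-at-1], U3=0 → 0 — eliminated
  U1 stuck-at-0: U1=0 [stuck-at-0], U2=1, U3=0 → 0 — eliminated
Only U3 stuck-at-1 reproduces the observed 1.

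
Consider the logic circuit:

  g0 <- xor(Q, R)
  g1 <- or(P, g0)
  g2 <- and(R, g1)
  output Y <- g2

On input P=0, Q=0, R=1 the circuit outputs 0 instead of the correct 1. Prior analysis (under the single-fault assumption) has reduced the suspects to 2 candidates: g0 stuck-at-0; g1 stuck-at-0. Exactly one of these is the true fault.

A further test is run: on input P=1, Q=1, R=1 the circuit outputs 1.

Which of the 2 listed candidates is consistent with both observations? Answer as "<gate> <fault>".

g0 stuck-at-0

Evaluate each candidate on input P=1, Q=1, R=1:
  g0 stuck-at-0: g0=0 [stuck-at-0], g1=1, g2=1 → 1 — matches
  g1 stuck-at-0: g0=0, g1=0 [stuck-at-0], g2=0 → 0 — eliminated
Only g0 stuck-at-0 reproduces the observed 1.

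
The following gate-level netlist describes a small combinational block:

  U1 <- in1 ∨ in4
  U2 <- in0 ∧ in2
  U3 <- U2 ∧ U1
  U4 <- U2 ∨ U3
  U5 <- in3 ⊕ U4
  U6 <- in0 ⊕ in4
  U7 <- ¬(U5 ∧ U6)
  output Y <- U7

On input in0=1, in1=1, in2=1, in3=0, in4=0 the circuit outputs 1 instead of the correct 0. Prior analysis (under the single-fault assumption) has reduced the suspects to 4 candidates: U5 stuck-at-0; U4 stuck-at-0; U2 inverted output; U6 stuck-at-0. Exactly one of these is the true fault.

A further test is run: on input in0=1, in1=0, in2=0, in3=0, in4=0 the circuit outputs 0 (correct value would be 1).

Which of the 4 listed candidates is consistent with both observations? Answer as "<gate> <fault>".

Evaluate each candidate on input in0=1, in1=0, in2=0, in3=0, in4=0:
  U5 stuck-at-0: U1=0, U2=0, U3=0, U4=0, U5=0 [stuck-at-0], U6=1, U7=1 → 1 — eliminated
  U4 stuck-at-0: U1=0, U2=0, U3=0, U4=0 [stuck-at-0], U5=0, U6=1, U7=1 → 1 — eliminated
  U2 inverted output: U1=0, U2=1 [inverted output], U3=0, U4=1, U5=1, U6=1, U7=0 → 0 — matches
  U6 stuck-at-0: U1=0, U2=0, U3=0, U4=0, U5=0, U6=0 [stuck-at-0], U7=1 → 1 — eliminated
Only U2 inverted output reproduces the observed 0.

U2 inverted output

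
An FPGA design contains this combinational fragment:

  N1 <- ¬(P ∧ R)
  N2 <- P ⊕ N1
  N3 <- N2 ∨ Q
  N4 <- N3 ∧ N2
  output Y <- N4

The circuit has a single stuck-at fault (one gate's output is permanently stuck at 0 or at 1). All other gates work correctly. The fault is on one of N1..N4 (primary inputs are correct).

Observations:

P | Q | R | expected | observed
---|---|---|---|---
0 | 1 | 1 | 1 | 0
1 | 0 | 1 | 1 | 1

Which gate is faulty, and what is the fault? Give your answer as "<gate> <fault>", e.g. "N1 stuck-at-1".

Fault-free values for test 1 (P=0, Q=1, R=1): N1=1, N2=1, N3=1, N4=1, giving Y=1. Observed 0.
Test 1: faults giving observed 0 are {N1 stuck-at-0, N2 stuck-at-0, N3 stuck-at-0, N4 stuck-at-0}.
Test 2 (P=1, Q=0, R=1): fault-free N1=0, N2=1, N3=1, N4=1 → 1; observed 1. Eliminates N2 stuck-at-0, N3 stuck-at-0, N4 stuck-at-0.
Only N1 stuck-at-0 is consistent with every test.

N1 stuck-at-0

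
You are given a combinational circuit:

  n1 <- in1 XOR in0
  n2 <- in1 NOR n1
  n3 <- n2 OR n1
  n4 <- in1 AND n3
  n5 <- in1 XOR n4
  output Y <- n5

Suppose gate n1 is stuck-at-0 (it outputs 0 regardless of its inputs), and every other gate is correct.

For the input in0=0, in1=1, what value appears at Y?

1

Propagate with n1 forced: n1=0 [stuck-at-0], n2=0, n3=0, n4=0, n5=1.
So Y = 1. (Without the fault it would be 0.)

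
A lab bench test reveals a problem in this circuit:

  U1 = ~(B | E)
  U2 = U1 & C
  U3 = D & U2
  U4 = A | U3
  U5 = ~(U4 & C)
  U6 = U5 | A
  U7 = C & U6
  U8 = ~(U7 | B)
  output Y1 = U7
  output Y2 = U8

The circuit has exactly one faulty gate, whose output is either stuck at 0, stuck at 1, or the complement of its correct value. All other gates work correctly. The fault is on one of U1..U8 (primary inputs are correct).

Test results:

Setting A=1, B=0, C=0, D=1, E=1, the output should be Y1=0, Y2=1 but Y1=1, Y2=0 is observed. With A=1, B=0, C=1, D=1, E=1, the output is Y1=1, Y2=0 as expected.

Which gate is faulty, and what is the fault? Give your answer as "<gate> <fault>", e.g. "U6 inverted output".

U7 stuck-at-1

Fault-free values for test 1 (A=1, B=0, C=0, D=1, E=1): U1=0, U2=0, U3=0, U4=1, U5=1, U6=1, U7=0, U8=1, giving Y1=0, Y2=1. Observed Y1=1, Y2=0.
Test 1: faults giving observed Y1=1, Y2=0 are {U7 stuck-at-1, U7 inverted output}.
Test 2 (A=1, B=0, C=1, D=1, E=1): fault-free U1=0, U2=0, U3=0, U4=1, U5=0, U6=1, U7=1, U8=0 → Y1=1, Y2=0; observed Y1=1, Y2=0. Eliminates U7 inverted output.
Only U7 stuck-at-1 is consistent with every test.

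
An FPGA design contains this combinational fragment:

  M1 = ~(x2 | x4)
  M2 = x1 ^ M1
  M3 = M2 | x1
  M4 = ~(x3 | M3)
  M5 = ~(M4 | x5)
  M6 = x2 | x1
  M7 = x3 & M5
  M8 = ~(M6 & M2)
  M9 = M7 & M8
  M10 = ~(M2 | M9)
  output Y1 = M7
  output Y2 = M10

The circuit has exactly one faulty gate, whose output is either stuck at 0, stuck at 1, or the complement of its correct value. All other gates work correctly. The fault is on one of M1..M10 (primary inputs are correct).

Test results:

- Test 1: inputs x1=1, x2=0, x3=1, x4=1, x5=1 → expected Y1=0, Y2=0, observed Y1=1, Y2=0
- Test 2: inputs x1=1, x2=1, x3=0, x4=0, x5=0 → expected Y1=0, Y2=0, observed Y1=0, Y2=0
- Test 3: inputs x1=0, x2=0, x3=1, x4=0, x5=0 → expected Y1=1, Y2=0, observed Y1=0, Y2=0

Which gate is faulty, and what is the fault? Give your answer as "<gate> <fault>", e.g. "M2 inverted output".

M5 inverted output

Fault-free values for test 1 (x1=1, x2=0, x3=1, x4=1, x5=1): M1=0, M2=1, M3=1, M4=0, M5=0, M6=1, M7=0, M8=0, M9=0, M10=0, giving Y1=0, Y2=0. Observed Y1=1, Y2=0.
Test 1: faults giving observed Y1=1, Y2=0 are {M5 stuck-at-1, M5 inverted output, M7 stuck-at-1, M7 inverted output}.
Test 2 (x1=1, x2=1, x3=0, x4=0, x5=0): fault-free M1=0, M2=1, M3=1, M4=0, M5=1, M6=1, M7=0, M8=0, M9=0, M10=0 → Y1=0, Y2=0; observed Y1=0, Y2=0. Eliminates M7 stuck-at-1, M7 inverted output.
Test 3 (x1=0, x2=0, x3=1, x4=0, x5=0): fault-free M1=1, M2=1, M3=1, M4=0, M5=1, M6=0, M7=1, M8=1, M9=1, M10=0 → Y1=1, Y2=0; observed Y1=0, Y2=0. Eliminates M5 stuck-at-1.
Only M5 inverted output is consistent with every test.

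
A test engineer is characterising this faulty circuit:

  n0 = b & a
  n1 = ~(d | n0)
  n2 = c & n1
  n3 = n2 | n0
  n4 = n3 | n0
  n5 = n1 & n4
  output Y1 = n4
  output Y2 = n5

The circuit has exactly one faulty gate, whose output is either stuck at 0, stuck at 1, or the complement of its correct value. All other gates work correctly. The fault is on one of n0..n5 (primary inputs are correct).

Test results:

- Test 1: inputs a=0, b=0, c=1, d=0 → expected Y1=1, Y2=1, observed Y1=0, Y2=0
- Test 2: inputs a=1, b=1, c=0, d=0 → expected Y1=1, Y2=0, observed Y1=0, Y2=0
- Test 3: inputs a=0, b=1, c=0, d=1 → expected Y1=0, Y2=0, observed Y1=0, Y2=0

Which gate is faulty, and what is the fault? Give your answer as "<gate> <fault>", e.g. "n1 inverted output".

n4 stuck-at-0

Fault-free values for test 1 (a=0, b=0, c=1, d=0): n0=0, n1=1, n2=1, n3=1, n4=1, n5=1, giving Y1=1, Y2=1. Observed Y1=0, Y2=0.
Test 1: faults giving observed Y1=0, Y2=0 are {n1 stuck-at-0, n1 inverted output, n2 stuck-at-0, n2 inverted output, n3 stuck-at-0, n3 inverted output, n4 stuck-at-0, n4 inverted output}.
Test 2 (a=1, b=1, c=0, d=0): fault-free n0=1, n1=0, n2=0, n3=1, n4=1, n5=0 → Y1=1, Y2=0; observed Y1=0, Y2=0. Eliminates n1 stuck-at-0, n1 inverted output, n2 stuck-at-0, n2 inverted output, n3 stuck-at-0, n3 inverted output.
Test 3 (a=0, b=1, c=0, d=1): fault-free n0=0, n1=0, n2=0, n3=0, n4=0, n5=0 → Y1=0, Y2=0; observed Y1=0, Y2=0. Eliminates n4 inverted output.
Only n4 stuck-at-0 is consistent with every test.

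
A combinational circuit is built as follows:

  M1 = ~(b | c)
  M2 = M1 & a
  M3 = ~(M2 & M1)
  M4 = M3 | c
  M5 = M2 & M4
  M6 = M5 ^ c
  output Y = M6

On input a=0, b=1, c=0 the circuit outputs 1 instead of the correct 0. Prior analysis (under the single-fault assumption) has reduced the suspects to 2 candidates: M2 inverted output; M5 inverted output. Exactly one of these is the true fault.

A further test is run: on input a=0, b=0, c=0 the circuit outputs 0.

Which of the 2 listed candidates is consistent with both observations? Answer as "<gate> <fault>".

Evaluate each candidate on input a=0, b=0, c=0:
  M2 inverted output: M1=1, M2=1 [inverted output], M3=0, M4=0, M5=0, M6=0 → 0 — matches
  M5 inverted output: M1=1, M2=0, M3=1, M4=1, M5=1 [inverted output], M6=1 → 1 — eliminated
Only M2 inverted output reproduces the observed 0.

M2 inverted output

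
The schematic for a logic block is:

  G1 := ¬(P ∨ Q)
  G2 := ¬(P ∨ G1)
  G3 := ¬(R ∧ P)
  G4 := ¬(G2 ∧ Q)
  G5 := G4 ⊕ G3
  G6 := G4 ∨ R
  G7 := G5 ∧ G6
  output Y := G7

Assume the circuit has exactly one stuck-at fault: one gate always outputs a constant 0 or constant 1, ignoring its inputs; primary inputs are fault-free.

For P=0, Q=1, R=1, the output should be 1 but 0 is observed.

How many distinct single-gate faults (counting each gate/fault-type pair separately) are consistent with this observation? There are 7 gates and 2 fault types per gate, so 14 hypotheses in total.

7

Fault-free: G1=0, G2=1, G3=1, G4=0, G5=1, G6=1, G7=1 → 1. Observed 0.
  G1 stuck-at-0: output 1 ✗
  G1 stuck-at-1: output 0 ✓
  G2 stuck-at-0: output 0 ✓
  G2 stuck-at-1: output 1 ✗
  G3 stuck-at-0: output 0 ✓
  G3 stuck-at-1: output 1 ✗
  G4 stuck-at-0: output 1 ✗
  G4 stuck-at-1: output 0 ✓
  G5 stuck-at-0: output 0 ✓
  G5 stuck-at-1: output 1 ✗
  G6 stuck-at-0: output 0 ✓
  G6 stuck-at-1: output 1 ✗
  G7 stuck-at-0: output 0 ✓
  G7 stuck-at-1: output 1 ✗
Consistent faults: {G1 stuck-at-1, G2 stuck-at-0, G3 stuck-at-0, G4 stuck-at-1, G5 stuck-at-0, G6 stuck-at-0, G7 stuck-at-0} — 7 in all.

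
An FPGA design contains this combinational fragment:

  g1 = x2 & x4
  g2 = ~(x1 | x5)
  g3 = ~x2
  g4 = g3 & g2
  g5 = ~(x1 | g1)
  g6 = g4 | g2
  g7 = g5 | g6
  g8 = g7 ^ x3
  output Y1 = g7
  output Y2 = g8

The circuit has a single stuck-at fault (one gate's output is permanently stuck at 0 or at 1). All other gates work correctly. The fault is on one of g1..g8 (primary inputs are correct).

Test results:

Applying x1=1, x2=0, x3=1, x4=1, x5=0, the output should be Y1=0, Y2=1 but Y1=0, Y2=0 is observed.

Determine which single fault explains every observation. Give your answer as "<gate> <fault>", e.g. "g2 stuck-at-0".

g8 stuck-at-0

Fault-free values for test 1 (x1=1, x2=0, x3=1, x4=1, x5=0): g1=0, g2=0, g3=1, g4=0, g5=0, g6=0, g7=0, g8=1, giving Y1=0, Y2=1. Observed Y1=0, Y2=0.
Test 1: faults giving observed Y1=0, Y2=0 are {g8 stuck-at-0}.
Only g8 stuck-at-0 is consistent with every test.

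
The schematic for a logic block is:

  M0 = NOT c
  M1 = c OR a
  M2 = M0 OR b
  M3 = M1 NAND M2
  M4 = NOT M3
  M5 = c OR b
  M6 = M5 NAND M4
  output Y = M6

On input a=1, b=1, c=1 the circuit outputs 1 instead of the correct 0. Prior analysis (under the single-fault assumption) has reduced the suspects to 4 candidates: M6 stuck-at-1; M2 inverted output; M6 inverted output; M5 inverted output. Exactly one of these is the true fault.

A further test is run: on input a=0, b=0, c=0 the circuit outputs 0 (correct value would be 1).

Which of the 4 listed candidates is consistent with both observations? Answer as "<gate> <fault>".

Evaluate each candidate on input a=0, b=0, c=0:
  M6 stuck-at-1: M0=1, M1=0, M2=1, M3=1, M4=0, M5=0, M6=1 [stuck-at-1] → 1 — eliminated
  M2 inverted output: M0=1, M1=0, M2=0 [inverted output], M3=1, M4=0, M5=0, M6=1 → 1 — eliminated
  M6 inverted output: M0=1, M1=0, M2=1, M3=1, M4=0, M5=0, M6=0 [inverted output] → 0 — matches
  M5 inverted output: M0=1, M1=0, M2=1, M3=1, M4=0, M5=1 [inverted output], M6=1 → 1 — eliminated
Only M6 inverted output reproduces the observed 0.

M6 inverted output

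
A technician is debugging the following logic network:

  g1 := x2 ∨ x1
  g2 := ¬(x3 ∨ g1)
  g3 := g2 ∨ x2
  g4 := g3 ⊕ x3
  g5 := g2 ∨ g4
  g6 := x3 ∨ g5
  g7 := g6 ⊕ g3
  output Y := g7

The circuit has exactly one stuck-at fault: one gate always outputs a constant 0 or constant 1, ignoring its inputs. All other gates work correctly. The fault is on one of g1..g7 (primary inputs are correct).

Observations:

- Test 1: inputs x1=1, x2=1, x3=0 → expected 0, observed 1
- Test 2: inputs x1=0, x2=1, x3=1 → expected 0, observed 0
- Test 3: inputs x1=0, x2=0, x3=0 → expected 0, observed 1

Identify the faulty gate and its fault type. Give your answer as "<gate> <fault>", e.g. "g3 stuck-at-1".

g5 stuck-at-0

Fault-free values for test 1 (x1=1, x2=1, x3=0): g1=1, g2=0, g3=1, g4=1, g5=1, g6=1, g7=0, giving Y=0. Observed 1.
Test 1: faults giving observed 1 are {g4 stuck-at-0, g5 stuck-at-0, g6 stuck-at-0, g7 stuck-at-1}.
Test 2 (x1=0, x2=1, x3=1): fault-free g1=1, g2=0, g3=1, g4=0, g5=0, g6=1, g7=0 → 0; observed 0. Eliminates g6 stuck-at-0, g7 stuck-at-1.
Test 3 (x1=0, x2=0, x3=0): fault-free g1=0, g2=1, g3=1, g4=1, g5=1, g6=1, g7=0 → 0; observed 1. Eliminates g4 stuck-at-0.
Only g5 stuck-at-0 is consistent with every test.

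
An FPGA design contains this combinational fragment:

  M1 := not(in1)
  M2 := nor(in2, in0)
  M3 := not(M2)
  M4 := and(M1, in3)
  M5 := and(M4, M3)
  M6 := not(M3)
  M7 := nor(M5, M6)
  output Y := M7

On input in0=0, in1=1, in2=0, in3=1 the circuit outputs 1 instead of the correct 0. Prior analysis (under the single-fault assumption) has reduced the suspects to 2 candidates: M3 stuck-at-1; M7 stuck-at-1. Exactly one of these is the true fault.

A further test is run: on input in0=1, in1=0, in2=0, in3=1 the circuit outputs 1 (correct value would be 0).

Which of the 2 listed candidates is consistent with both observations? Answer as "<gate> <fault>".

M7 stuck-at-1

Evaluate each candidate on input in0=1, in1=0, in2=0, in3=1:
  M3 stuck-at-1: M1=1, M2=0, M3=1 [stuck-at-1], M4=1, M5=1, M6=0, M7=0 → 0 — eliminated
  M7 stuck-at-1: M1=1, M2=0, M3=1, M4=1, M5=1, M6=0, M7=1 [stuck-at-1] → 1 — matches
Only M7 stuck-at-1 reproduces the observed 1.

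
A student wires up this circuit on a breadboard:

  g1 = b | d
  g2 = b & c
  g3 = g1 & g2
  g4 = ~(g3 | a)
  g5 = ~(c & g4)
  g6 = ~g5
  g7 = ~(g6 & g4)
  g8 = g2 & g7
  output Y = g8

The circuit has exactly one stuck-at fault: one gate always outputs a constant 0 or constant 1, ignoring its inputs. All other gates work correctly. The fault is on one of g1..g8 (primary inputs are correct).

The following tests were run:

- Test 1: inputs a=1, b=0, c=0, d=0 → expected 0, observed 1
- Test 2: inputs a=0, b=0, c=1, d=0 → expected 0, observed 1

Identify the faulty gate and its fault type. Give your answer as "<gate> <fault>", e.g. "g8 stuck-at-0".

g8 stuck-at-1

Fault-free values for test 1 (a=1, b=0, c=0, d=0): g1=0, g2=0, g3=0, g4=0, g5=1, g6=0, g7=1, g8=0, giving Y=0. Observed 1.
Test 1: faults giving observed 1 are {g2 stuck-at-1, g8 stuck-at-1}.
Test 2 (a=0, b=0, c=1, d=0): fault-free g1=0, g2=0, g3=0, g4=1, g5=0, g6=1, g7=0, g8=0 → 0; observed 1. Eliminates g2 stuck-at-1.
Only g8 stuck-at-1 is consistent with every test.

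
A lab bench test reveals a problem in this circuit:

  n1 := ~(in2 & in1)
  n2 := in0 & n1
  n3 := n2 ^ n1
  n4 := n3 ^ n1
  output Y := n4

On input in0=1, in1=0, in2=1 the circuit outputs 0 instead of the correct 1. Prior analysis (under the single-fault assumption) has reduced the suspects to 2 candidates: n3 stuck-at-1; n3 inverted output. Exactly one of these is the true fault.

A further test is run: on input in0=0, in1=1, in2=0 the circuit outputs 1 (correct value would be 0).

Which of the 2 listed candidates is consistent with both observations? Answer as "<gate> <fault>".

n3 inverted output

Evaluate each candidate on input in0=0, in1=1, in2=0:
  n3 stuck-at-1: n1=1, n2=0, n3=1 [stuck-at-1], n4=0 → 0 — eliminated
  n3 inverted output: n1=1, n2=0, n3=0 [inverted output], n4=1 → 1 — matches
Only n3 inverted output reproduces the observed 1.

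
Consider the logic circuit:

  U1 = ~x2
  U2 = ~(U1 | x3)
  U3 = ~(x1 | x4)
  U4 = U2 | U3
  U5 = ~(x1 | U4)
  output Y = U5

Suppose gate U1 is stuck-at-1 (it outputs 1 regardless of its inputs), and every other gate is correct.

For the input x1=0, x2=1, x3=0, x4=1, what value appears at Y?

1

Propagate with U1 forced: U1=1 [stuck-at-1], U2=0, U3=0, U4=0, U5=1.
So Y = 1. (Without the fault it would be 0.)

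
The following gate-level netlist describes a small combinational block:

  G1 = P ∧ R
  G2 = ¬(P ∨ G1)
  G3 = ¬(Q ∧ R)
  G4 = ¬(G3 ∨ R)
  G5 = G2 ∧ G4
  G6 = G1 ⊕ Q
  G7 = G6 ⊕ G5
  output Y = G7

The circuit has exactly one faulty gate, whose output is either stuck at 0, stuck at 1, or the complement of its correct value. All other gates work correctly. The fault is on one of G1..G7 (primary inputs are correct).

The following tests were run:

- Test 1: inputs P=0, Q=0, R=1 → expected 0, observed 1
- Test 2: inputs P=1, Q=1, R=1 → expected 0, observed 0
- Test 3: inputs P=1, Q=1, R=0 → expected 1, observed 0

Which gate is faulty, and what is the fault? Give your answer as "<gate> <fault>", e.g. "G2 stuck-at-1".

G1 stuck-at-1

Fault-free values for test 1 (P=0, Q=0, R=1): G1=0, G2=1, G3=1, G4=0, G5=0, G6=0, G7=0, giving Y=0. Observed 1.
Test 1: faults giving observed 1 are {G1 stuck-at-1, G1 inverted output, G4 stuck-at-1, G4 inverted output, G5 stuck-at-1, G5 inverted output, G6 stuck-at-1, G6 inverted output, G7 stuck-at-1, G7 inverted output}.
Test 2 (P=1, Q=1, R=1): fault-free G1=1, G2=0, G3=0, G4=0, G5=0, G6=0, G7=0 → 0; observed 0. Eliminates G1 inverted output, G5 stuck-at-1, G5 inverted output, G6 stuck-at-1, G6 inverted output, G7 stuck-at-1, G7 inverted output.
Test 3 (P=1, Q=1, R=0): fault-free G1=0, G2=0, G3=1, G4=0, G5=0, G6=1, G7=1 → 1; observed 0. Eliminates G4 stuck-at-1, G4 inverted output.
Only G1 stuck-at-1 is consistent with every test.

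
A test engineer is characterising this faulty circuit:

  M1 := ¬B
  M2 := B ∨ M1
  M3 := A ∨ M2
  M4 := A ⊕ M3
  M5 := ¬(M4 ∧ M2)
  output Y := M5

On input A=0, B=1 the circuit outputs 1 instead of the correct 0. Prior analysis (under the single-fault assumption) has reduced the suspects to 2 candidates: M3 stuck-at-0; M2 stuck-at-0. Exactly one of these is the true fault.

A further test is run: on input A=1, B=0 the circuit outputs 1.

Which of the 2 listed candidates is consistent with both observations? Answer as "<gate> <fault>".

M2 stuck-at-0

Evaluate each candidate on input A=1, B=0:
  M3 stuck-at-0: M1=1, M2=1, M3=0 [stuck-at-0], M4=1, M5=0 → 0 — eliminated
  M2 stuck-at-0: M1=1, M2=0 [stuck-at-0], M3=1, M4=0, M5=1 → 1 — matches
Only M2 stuck-at-0 reproduces the observed 1.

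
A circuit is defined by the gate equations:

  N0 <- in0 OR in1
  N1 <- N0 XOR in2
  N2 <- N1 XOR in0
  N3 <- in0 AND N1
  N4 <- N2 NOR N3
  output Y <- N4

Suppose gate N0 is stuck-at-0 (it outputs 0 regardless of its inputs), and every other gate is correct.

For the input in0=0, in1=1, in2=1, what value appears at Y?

Propagate with N0 forced: N0=0 [stuck-at-0], N1=1, N2=1, N3=0, N4=0.
So Y = 0. (Without the fault it would be 1.)

0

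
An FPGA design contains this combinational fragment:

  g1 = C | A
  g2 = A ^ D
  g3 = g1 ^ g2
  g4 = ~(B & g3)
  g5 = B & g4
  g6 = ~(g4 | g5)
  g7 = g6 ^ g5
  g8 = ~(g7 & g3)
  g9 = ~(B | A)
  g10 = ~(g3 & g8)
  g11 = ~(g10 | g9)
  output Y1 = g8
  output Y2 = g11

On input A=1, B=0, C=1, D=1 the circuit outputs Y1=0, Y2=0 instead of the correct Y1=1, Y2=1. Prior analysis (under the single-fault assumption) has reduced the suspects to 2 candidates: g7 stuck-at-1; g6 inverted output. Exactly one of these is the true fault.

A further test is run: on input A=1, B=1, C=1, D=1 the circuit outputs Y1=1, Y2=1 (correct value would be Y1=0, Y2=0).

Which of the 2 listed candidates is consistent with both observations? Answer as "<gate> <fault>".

g6 inverted output

Evaluate each candidate on input A=1, B=1, C=1, D=1:
  g7 stuck-at-1: g1=1, g2=0, g3=1, g4=0, g5=0, g6=1, g7=1 [stuck-at-1], g8=0, g9=0, g10=1, g11=0 → Y1=0, Y2=0 — eliminated
  g6 inverted output: g1=1, g2=0, g3=1, g4=0, g5=0, g6=0 [inverted output], g7=0, g8=1, g9=0, g10=0, g11=1 → Y1=1, Y2=1 — matches
Only g6 inverted output reproduces the observed Y1=1, Y2=1.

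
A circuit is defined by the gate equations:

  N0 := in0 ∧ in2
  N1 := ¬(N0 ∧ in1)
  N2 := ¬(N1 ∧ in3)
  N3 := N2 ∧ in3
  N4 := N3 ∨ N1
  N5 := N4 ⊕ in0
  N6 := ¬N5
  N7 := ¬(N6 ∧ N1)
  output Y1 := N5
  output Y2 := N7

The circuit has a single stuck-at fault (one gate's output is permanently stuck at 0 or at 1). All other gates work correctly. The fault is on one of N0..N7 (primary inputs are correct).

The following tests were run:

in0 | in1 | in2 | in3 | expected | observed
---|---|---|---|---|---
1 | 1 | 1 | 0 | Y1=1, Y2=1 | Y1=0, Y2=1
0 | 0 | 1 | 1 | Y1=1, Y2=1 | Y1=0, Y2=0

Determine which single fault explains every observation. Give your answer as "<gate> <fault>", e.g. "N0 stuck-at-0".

N5 stuck-at-0

Fault-free values for test 1 (in0=1, in1=1, in2=1, in3=0): N0=1, N1=0, N2=1, N3=0, N4=0, N5=1, N6=0, N7=1, giving Y1=1, Y2=1. Observed Y1=0, Y2=1.
Test 1: faults giving observed Y1=0, Y2=1 are {N3 stuck-at-1, N4 stuck-at-1, N5 stuck-at-0}.
Test 2 (in0=0, in1=0, in2=1, in3=1): fault-free N0=0, N1=1, N2=0, N3=0, N4=1, N5=1, N6=0, N7=1 → Y1=1, Y2=1; observed Y1=0, Y2=0. Eliminates N3 stuck-at-1, N4 stuck-at-1.
Only N5 stuck-at-0 is consistent with every test.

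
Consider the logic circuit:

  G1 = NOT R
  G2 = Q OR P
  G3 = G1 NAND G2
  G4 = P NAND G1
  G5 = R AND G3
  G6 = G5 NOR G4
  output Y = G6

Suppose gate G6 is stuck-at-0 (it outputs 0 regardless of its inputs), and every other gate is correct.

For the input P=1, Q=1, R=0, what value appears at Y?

0

Propagate with G6 forced: G1=1, G2=1, G3=0, G4=0, G5=0, G6=0 [stuck-at-0].
So Y = 0. (Without the fault it would be 1.)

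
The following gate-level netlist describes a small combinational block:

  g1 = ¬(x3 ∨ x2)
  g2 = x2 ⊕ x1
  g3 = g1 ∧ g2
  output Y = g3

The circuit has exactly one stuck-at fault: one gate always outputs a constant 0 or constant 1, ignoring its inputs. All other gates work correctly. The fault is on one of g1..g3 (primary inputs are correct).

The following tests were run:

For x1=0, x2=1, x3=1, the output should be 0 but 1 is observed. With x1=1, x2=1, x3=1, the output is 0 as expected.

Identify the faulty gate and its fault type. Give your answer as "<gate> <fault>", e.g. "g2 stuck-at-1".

g1 stuck-at-1

Fault-free values for test 1 (x1=0, x2=1, x3=1): g1=0, g2=1, g3=0, giving Y=0. Observed 1.
Test 1: faults giving observed 1 are {g1 stuck-at-1, g3 stuck-at-1}.
Test 2 (x1=1, x2=1, x3=1): fault-free g1=0, g2=0, g3=0 → 0; observed 0. Eliminates g3 stuck-at-1.
Only g1 stuck-at-1 is consistent with every test.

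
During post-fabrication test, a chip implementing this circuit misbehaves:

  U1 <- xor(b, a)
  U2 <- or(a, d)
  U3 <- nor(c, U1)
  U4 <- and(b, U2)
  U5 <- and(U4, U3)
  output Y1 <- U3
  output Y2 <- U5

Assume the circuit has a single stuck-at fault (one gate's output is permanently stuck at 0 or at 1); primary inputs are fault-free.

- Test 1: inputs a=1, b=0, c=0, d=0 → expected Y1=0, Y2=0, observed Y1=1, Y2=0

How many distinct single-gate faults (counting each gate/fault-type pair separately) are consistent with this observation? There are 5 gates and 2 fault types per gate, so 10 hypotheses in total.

2

Fault-free: U1=1, U2=1, U3=0, U4=0, U5=0 → Y1=0, Y2=0. Observed Y1=1, Y2=0.
  U1 stuck-at-0: output Y1=1, Y2=0 ✓
  U1 stuck-at-1: output Y1=0, Y2=0 ✗
  U2 stuck-at-0: output Y1=0, Y2=0 ✗
  U2 stuck-at-1: output Y1=0, Y2=0 ✗
  U3 stuck-at-0: output Y1=0, Y2=0 ✗
  U3 stuck-at-1: output Y1=1, Y2=0 ✓
  U4 stuck-at-0: output Y1=0, Y2=0 ✗
  U4 stuck-at-1: output Y1=0, Y2=0 ✗
  U5 stuck-at-0: output Y1=0, Y2=0 ✗
  U5 stuck-at-1: output Y1=0, Y2=1 ✗
Consistent faults: {U1 stuck-at-0, U3 stuck-at-1} — 2 in all.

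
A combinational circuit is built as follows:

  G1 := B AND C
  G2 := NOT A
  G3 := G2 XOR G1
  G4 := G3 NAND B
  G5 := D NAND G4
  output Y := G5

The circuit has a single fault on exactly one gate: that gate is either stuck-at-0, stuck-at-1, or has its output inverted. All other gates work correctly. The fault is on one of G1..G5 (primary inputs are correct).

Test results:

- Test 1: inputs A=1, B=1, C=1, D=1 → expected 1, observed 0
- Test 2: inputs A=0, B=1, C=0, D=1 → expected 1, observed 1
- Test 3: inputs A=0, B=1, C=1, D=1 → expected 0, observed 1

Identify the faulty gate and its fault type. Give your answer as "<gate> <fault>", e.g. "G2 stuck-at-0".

G1 stuck-at-0

Fault-free values for test 1 (A=1, B=1, C=1, D=1): G1=1, G2=0, G3=1, G4=0, G5=1, giving Y=1. Observed 0.
Test 1: faults giving observed 0 are {G1 stuck-at-0, G1 inverted output, G2 stuck-at-1, G2 inverted output, G3 stuck-at-0, G3 inverted output, G4 stuck-at-1, G4 inverted output, G5 stuck-at-0, G5 inverted output}.
Test 2 (A=0, B=1, C=0, D=1): fault-free G1=0, G2=1, G3=1, G4=0, G5=1 → 1; observed 1. Eliminates G1 inverted output, G2 inverted output, G3 stuck-at-0, G3 inverted output, G4 stuck-at-1, G4 inverted output, G5 stuck-at-0, G5 inverted output.
Test 3 (A=0, B=1, C=1, D=1): fault-free G1=1, G2=1, G3=0, G4=1, G5=0 → 0; observed 1. Eliminates G2 stuck-at-1.
Only G1 stuck-at-0 is consistent with every test.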